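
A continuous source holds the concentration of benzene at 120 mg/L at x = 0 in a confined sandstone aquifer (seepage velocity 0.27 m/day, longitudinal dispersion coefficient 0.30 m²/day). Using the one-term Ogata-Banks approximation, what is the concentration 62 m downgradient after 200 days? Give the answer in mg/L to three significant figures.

27.9 mg/L

For a continuous step input, C/C₀ ≈ ½·erfc((x−vt)/(2√(Dt))).
vt = 0.27 × 200 = 54 m and 2√(Dt) = 2√(0.30 × 200) = 15.49 m.
Argument (x−vt)/(2√(Dt)) = (62 − 54)/15.49 = 0.5165; ½·erfc(0.5165) = 0.2326.
C = 120 × 0.2326 = 27.9 mg/L.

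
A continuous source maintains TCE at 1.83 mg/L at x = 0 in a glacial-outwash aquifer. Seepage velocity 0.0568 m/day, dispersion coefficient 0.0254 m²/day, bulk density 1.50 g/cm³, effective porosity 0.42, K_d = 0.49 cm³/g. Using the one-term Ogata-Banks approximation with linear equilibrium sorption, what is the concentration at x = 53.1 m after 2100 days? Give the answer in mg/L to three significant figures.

Retardation factor R = 1 + ρ_b·K_d/n = 1 + 1.50 × 0.49/0.42 = 2.750.
Sorption retards both mechanisms: v_R = v/R = 0.02065 m/day, D_R = D/R = 0.009236 m²/day.
v_R·t = 0.02065 × 2100 = 43.365 m; 2√(D_R t) = 8.808 m; argument = (53.1 − 43.365)/8.808 = 1.105.
C = C₀ × ½·erfc(1.105) = 1.83 × 0.05906 = 0.108 mg/L.

0.108 mg/L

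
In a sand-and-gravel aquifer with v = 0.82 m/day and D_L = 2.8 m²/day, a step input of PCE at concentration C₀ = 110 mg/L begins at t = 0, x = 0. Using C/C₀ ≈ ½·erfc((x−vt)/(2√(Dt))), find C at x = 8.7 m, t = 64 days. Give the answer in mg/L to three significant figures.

For a continuous step input, C/C₀ ≈ ½·erfc((x−vt)/(2√(Dt))).
vt = 0.82 × 64 = 52.48 m and 2√(Dt) = 2√(2.8 × 64) = 26.77 m.
Argument (x−vt)/(2√(Dt)) = (8.7 − 52.48)/26.77 = -1.635; ½·erfc(-1.635) = 0.9896.
C = 110 × 0.9896 = 109 mg/L.

109 mg/L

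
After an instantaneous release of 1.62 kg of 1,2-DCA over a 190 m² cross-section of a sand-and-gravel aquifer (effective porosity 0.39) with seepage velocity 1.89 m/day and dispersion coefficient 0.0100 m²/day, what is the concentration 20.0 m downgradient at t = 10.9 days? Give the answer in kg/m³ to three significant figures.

0.00816 kg/m³

For an instantaneous plane source, C(x,t) = M/(n_e·A·√(4πDt)) · exp(−(x−vt)²/(4Dt)), with n_e·A the pore (flow) area.
Plume center vt = 1.89 × 10.9 = 20.601 m, so the well at 20.0 m is 0.601 m upgradient of the peak.
√(4πDt) = 1.170 m, giving peak height M/(n_e·A·√(4πDt)) = 1.62/(0.39 × 190 × 1.170) = 0.01869 kg/m³.
(x−vt)²/(4Dt) = (-0.601)²/(4 × 0.0100 × 10.9) = 0.8284; exp(−0.8284) = 0.4367.
C = 0.01869 × 0.4367 = 0.00816 kg/m³.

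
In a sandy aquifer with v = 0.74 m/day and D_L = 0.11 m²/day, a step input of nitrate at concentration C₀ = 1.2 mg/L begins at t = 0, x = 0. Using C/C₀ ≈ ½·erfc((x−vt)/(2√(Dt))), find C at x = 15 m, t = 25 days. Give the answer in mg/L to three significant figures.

For a continuous step input, C/C₀ ≈ ½·erfc((x−vt)/(2√(Dt))).
vt = 0.74 × 25 = 18.5 m and 2√(Dt) = 2√(0.11 × 25) = 3.317 m.
Argument (x−vt)/(2√(Dt)) = (15 − 18.5)/3.317 = -1.055; ½·erfc(-1.055) = 0.9321.
C = 1.2 × 0.9321 = 1.12 mg/L.

1.12 mg/L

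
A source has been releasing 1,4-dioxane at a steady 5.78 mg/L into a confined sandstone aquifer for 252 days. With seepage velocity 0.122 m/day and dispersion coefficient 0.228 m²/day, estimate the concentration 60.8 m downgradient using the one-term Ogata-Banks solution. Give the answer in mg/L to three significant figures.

For a continuous step input, C/C₀ ≈ ½·erfc((x−vt)/(2√(Dt))).
vt = 0.122 × 252 = 30.744 m and 2√(Dt) = 2√(0.228 × 252) = 15.16 m.
Argument (x−vt)/(2√(Dt)) = (60.8 − 30.744)/15.16 = 1.983; ½·erfc(1.983) = 0.002521.
C = 5.78 × 0.002521 = 0.0146 mg/L.

0.0146 mg/L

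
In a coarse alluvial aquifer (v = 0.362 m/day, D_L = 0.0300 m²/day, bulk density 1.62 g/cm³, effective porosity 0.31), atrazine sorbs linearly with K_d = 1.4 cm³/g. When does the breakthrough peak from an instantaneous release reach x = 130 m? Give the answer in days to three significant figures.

Retardation factor R = 1 + ρ_b·K_d/n = 1 + 1.62 × 1.4/0.31 = 8.316.
Sorption retards both mechanisms: v_R = v/R = 0.04353 m/day, D_R = D/R = 0.003608 m²/day.
Peak time from v_R²t² + 2D_R t − x² = 0: t = (√(D_R² + v_R²x²) − D_R)/v_R².
√(D_R² + v_R²x²) = √(0.003608² + 0.04353² × 130²) = 5.659; v_R² = 0.001895.
t = (5.659 − 0.003608)/0.001895 = 2980 days.

2980 days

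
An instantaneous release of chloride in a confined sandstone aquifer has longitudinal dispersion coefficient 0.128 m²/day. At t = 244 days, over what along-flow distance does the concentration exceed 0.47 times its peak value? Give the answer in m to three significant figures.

19.4 m

The plume is Gaussian with σ = √(2Dt) = √(2 × 0.128 × 244) = 7.903 m.
C/C_peak = exp(−Δx²/(2σ²)) = 0.47 ⇒ Δx = σ·√(−2 ln 0.47) = 7.903 × 1.229 = 9.713 m.
Width = 2Δx = 19.4 m.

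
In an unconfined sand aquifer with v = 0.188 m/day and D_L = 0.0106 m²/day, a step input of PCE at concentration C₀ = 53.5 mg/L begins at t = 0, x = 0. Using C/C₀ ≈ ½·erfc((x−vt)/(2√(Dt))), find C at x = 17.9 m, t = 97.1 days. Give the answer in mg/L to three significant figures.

32.0 mg/L

For a continuous step input, C/C₀ ≈ ½·erfc((x−vt)/(2√(Dt))).
vt = 0.188 × 97.1 = 18.2548 m and 2√(Dt) = 2√(0.0106 × 97.1) = 2.029 m.
Argument (x−vt)/(2√(Dt)) = (17.9 − 18.2548)/2.029 = -0.1749; ½·erfc(-0.1749) = 0.5977.
C = 53.5 × 0.5977 = 32.0 mg/L.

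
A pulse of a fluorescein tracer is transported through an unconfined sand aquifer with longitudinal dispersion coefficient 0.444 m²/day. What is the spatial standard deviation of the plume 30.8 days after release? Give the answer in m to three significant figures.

5.23 m

Dispersive spreading gives a Gaussian with σ² = 2Dt; advection only shifts the center.
σ = √(2 × 0.444 × 30.8) = 5.23 m.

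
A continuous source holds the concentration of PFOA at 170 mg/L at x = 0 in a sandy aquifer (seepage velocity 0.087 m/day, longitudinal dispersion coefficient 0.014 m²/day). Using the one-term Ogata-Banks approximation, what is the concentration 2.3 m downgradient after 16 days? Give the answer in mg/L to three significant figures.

14.9 mg/L

For a continuous step input, C/C₀ ≈ ½·erfc((x−vt)/(2√(Dt))).
vt = 0.087 × 16 = 1.392 m and 2√(Dt) = 2√(0.014 × 16) = 0.9466 m.
Argument (x−vt)/(2√(Dt)) = (2.3 − 1.392)/0.9466 = 0.9592; ½·erfc(0.9592) = 0.08747.
C = 170 × 0.08747 = 14.9 mg/L.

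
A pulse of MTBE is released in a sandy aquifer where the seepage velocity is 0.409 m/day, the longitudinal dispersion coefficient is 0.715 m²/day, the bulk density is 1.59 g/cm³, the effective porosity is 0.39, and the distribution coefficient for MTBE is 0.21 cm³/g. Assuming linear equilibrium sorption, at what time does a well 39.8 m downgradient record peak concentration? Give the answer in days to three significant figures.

173 days

Retardation factor R = 1 + ρ_b·K_d/n = 1 + 1.59 × 0.21/0.39 = 1.856.
Sorption retards both mechanisms: v_R = v/R = 0.2204 m/day, D_R = D/R = 0.3852 m²/day.
Peak time from v_R²t² + 2D_R t − x² = 0: t = (√(D_R² + v_R²x²) − D_R)/v_R².
√(D_R² + v_R²x²) = √(0.3852² + 0.2204² × 39.8²) = 8.780; v_R² = 0.04858.
t = (8.780 − 0.3852)/0.04858 = 173 days.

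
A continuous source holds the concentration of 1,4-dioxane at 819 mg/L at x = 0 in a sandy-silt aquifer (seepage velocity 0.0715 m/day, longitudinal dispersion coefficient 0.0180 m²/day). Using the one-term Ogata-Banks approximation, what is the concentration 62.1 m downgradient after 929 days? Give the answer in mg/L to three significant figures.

633 mg/L

For a continuous step input, C/C₀ ≈ ½·erfc((x−vt)/(2√(Dt))).
vt = 0.0715 × 929 = 66.4235 m and 2√(Dt) = 2√(0.0180 × 929) = 8.179 m.
Argument (x−vt)/(2√(Dt)) = (62.1 − 66.4235)/8.179 = -0.5286; ½·erfc(-0.5286) = 0.7726.
C = 819 × 0.7726 = 633 mg/L.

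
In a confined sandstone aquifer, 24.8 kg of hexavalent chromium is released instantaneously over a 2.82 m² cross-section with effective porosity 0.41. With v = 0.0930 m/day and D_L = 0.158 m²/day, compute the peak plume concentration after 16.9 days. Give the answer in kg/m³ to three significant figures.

3.70 kg/m³

The peak of an instantaneous 1D plume sits at x = vt; there the Gaussian factor is 1 and C_max = M/(n_e·A·√(4πDt)), where n_e·A is the pore area the mass is dissolved in.
√(4πDt) = √(4π × 0.158 × 16.9) = 5.793 m, so C_max = 24.8/(0.41 × 2.82 × 5.793) = 3.70 kg/m³.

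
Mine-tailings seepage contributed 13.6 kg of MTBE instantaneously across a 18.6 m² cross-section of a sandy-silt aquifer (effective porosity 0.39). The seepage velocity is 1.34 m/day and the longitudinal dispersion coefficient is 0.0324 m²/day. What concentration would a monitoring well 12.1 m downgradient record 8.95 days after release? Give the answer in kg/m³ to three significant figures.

For an instantaneous plane source, C(x,t) = M/(n_e·A·√(4πDt)) · exp(−(x−vt)²/(4Dt)), with n_e·A the pore (flow) area.
Plume center vt = 1.34 × 8.95 = 11.993 m, so the well at 12.1 m is 0.107 m downgradient of the peak.
√(4πDt) = 1.909 m, giving peak height M/(n_e·A·√(4πDt)) = 13.6/(0.39 × 18.6 × 1.909) = 0.9821 kg/m³.
(x−vt)²/(4Dt) = (0.107)²/(4 × 0.0324 × 8.95) = 0.009871; exp(−0.009871) = 0.9902.
C = 0.9821 × 0.9902 = 0.972 kg/m³.

0.972 kg/m³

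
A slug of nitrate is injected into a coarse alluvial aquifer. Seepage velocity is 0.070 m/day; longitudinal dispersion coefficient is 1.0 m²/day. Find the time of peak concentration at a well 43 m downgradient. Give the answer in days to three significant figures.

For the 1D instantaneous-source solution, setting ∂C/∂t = 0 at fixed x gives v²t² + 2Dt − x² = 0, so t = (√(D² + v²x²) − D)/v².
√(D² + v²x²) = √(1.0² + 0.070² × 43²) = 3.172; v² = 0.0049.
t = (3.172 − 1.0)/0.0049 = 443 days (vs. the pure-advection estimate x/v = 614 d).

443 days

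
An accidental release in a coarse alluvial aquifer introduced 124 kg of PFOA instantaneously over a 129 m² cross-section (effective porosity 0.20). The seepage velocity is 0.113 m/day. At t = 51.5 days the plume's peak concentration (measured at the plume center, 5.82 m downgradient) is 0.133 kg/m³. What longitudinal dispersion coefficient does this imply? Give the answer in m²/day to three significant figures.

2.02 m²/day

At the plume center C_max = M/(n_e·A·√(4πDt)), so D = M²/(4πt·(n_e·A·C_max)²).
n_e·A·C_max = 0.20 × 129 × 0.133 = 3.431 kg/m.
D = 124²/(4π × 51.5 × 3.431²) = 2.02 m²/day.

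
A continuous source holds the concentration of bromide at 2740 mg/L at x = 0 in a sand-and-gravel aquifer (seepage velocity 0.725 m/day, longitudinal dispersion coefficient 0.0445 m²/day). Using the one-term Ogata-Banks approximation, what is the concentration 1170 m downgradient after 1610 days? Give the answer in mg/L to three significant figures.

1120 mg/L

For a continuous step input, C/C₀ ≈ ½·erfc((x−vt)/(2√(Dt))).
vt = 0.725 × 1610 = 1167.25 m and 2√(Dt) = 2√(0.0445 × 1610) = 16.93 m.
Argument (x−vt)/(2√(Dt)) = (1170 − 1167.25)/16.93 = 0.1624; ½·erfc(0.1624) = 0.4092.
C = 2740 × 0.4092 = 1120 mg/L.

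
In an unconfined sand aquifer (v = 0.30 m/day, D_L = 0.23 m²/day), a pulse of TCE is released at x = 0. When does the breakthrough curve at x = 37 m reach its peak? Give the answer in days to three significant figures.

For the 1D instantaneous-source solution, setting ∂C/∂t = 0 at fixed x gives v²t² + 2Dt − x² = 0, so t = (√(D² + v²x²) − D)/v².
√(D² + v²x²) = √(0.23² + 0.30² × 37²) = 11.10; v² = 0.09.
t = (11.10 − 0.23)/0.09 = 121 days (vs. the pure-advection estimate x/v = 123 d).

121 days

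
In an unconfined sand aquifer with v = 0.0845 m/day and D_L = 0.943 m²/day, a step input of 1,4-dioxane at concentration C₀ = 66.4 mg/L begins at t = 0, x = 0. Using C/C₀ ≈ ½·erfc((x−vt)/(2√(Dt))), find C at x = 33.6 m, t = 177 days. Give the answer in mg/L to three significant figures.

10.2 mg/L

For a continuous step input, C/C₀ ≈ ½·erfc((x−vt)/(2√(Dt))).
vt = 0.0845 × 177 = 14.9565 m and 2√(Dt) = 2√(0.943 × 177) = 25.84 m.
Argument (x−vt)/(2√(Dt)) = (33.6 − 14.9565)/25.84 = 0.7215; ½·erfc(0.7215) = 0.1538.
C = 66.4 × 0.1538 = 10.2 mg/L.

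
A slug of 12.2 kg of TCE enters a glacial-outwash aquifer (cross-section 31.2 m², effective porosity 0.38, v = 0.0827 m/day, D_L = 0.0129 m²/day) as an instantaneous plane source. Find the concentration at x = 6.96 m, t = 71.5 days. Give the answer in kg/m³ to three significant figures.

For an instantaneous plane source, C(x,t) = M/(n_e·A·√(4πDt)) · exp(−(x−vt)²/(4Dt)), with n_e·A the pore (flow) area.
Plume center vt = 0.0827 × 71.5 = 5.91305 m, so the well at 6.96 m is 1.04695 m downgradient of the peak.
√(4πDt) = 3.404 m, giving peak height M/(n_e·A·√(4πDt)) = 12.2/(0.38 × 31.2 × 3.404) = 0.3023 kg/m³.
(x−vt)²/(4Dt) = (1.04695)²/(4 × 0.0129 × 71.5) = 0.2971; exp(−0.2971) = 0.7430.
C = 0.3023 × 0.7430 = 0.225 kg/m³.

0.225 kg/m³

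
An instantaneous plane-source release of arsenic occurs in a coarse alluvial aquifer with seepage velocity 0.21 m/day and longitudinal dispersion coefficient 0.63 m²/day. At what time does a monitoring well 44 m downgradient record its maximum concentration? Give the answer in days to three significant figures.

For the 1D instantaneous-source solution, setting ∂C/∂t = 0 at fixed x gives v²t² + 2Dt − x² = 0, so t = (√(D² + v²x²) − D)/v².
√(D² + v²x²) = √(0.63² + 0.21² × 44²) = 9.261; v² = 0.0441.
t = (9.261 − 0.63)/0.0441 = 196 days (vs. the pure-advection estimate x/v = 210 d).

196 days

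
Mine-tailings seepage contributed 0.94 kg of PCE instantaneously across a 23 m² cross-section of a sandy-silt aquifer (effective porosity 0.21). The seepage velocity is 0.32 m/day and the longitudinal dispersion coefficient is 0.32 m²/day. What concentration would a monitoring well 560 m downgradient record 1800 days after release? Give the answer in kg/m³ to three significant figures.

For an instantaneous plane source, C(x,t) = M/(n_e·A·√(4πDt)) · exp(−(x−vt)²/(4Dt)), with n_e·A the pore (flow) area.
Plume center vt = 0.32 × 1800 = 576 m, so the well at 560 m is 16 m upgradient of the peak.
√(4πDt) = 85.08 m, giving peak height M/(n_e·A·√(4πDt)) = 0.94/(0.21 × 23 × 85.08) = 0.002287 kg/m³.
(x−vt)²/(4Dt) = (-16)²/(4 × 0.32 × 1800) = 0.1111; exp(−0.1111) = 0.8948.
C = 0.002287 × 0.8948 = 0.00205 kg/m³.

0.00205 kg/m³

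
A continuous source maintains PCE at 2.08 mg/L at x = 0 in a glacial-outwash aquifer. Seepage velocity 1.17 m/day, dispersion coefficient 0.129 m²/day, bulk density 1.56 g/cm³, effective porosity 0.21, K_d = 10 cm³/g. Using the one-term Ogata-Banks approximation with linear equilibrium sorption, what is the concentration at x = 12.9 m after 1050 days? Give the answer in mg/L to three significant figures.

2.01 mg/L

Retardation factor R = 1 + ρ_b·K_d/n = 1 + 1.56 × 10/0.21 = 75.29.
Sorption retards both mechanisms: v_R = v/R = 0.01554 m/day, D_R = D/R = 0.001713 m²/day.
v_R·t = 0.01554 × 1050 = 16.317 m; 2√(D_R t) = 2.682 m; argument = (12.9 − 16.317)/2.682 = -1.274.
C = C₀ × ½·erfc(-1.274) = 2.08 × 0.9642 = 2.01 mg/L.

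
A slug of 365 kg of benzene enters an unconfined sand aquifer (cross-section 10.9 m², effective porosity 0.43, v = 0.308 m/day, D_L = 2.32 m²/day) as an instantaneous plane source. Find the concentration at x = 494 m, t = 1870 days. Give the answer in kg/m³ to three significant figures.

0.226 kg/m³

For an instantaneous plane source, C(x,t) = M/(n_e·A·√(4πDt)) · exp(−(x−vt)²/(4Dt)), with n_e·A the pore (flow) area.
Plume center vt = 0.308 × 1870 = 575.96 m, so the well at 494 m is 81.96 m upgradient of the peak.
√(4πDt) = 233.5 m, giving peak height M/(n_e·A·√(4πDt)) = 365/(0.43 × 10.9 × 233.5) = 0.3335 kg/m³.
(x−vt)²/(4Dt) = (-81.96)²/(4 × 2.32 × 1870) = 0.3871; exp(−0.3871) = 0.6790.
C = 0.3335 × 0.6790 = 0.226 kg/m³.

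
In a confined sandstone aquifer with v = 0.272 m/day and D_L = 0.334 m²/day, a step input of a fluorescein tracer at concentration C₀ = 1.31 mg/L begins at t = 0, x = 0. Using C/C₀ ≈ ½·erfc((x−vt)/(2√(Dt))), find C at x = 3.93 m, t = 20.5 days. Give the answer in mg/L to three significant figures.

For a continuous step input, C/C₀ ≈ ½·erfc((x−vt)/(2√(Dt))).
vt = 0.272 × 20.5 = 5.576 m and 2√(Dt) = 2√(0.334 × 20.5) = 5.233 m.
Argument (x−vt)/(2√(Dt)) = (3.93 − 5.576)/5.233 = -0.3145; ½·erfc(-0.3145) = 0.6718.
C = 1.31 × 0.6718 = 0.880 mg/L.

0.880 mg/L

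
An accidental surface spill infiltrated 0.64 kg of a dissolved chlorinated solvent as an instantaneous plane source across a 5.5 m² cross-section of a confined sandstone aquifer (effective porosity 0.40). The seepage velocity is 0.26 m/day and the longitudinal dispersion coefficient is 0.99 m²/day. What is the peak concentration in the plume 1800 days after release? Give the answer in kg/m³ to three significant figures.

The peak of an instantaneous 1D plume sits at x = vt; there the Gaussian factor is 1 and C_max = M/(n_e·A·√(4πDt)), where n_e·A is the pore area the mass is dissolved in.
√(4πDt) = √(4π × 0.99 × 1800) = 149.6 m, so C_max = 0.64/(0.40 × 5.5 × 149.6) = 0.00194 kg/m³.

0.00194 kg/m³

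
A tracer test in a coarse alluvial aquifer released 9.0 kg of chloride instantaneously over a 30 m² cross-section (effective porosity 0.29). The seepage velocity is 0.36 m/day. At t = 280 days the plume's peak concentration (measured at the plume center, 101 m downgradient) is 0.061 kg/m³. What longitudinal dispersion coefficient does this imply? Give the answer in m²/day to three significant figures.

At the plume center C_max = M/(n_e·A·√(4πDt)), so D = M²/(4πt·(n_e·A·C_max)²).
n_e·A·C_max = 0.29 × 30 × 0.061 = 0.5307 kg/m.
D = 9.0²/(4π × 280 × 0.5307²) = 0.0817 m²/day.

0.0817 m²/day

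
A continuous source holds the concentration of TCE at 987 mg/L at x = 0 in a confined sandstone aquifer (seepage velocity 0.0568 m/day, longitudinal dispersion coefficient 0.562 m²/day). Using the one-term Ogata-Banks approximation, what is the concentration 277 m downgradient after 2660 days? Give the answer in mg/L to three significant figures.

10.5 mg/L

For a continuous step input, C/C₀ ≈ ½·erfc((x−vt)/(2√(Dt))).
vt = 0.0568 × 2660 = 151.088 m and 2√(Dt) = 2√(0.562 × 2660) = 77.33 m.
Argument (x−vt)/(2√(Dt)) = (277 − 151.088)/77.33 = 1.628; ½·erfc(1.628) = 0.01066.
C = 987 × 0.01066 = 10.5 mg/L.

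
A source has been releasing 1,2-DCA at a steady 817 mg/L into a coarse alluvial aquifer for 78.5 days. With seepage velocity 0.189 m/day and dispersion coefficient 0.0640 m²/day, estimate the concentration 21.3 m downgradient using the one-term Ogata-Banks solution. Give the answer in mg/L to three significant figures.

For a continuous step input, C/C₀ ≈ ½·erfc((x−vt)/(2√(Dt))).
vt = 0.189 × 78.5 = 14.8365 m and 2√(Dt) = 2√(0.0640 × 78.5) = 4.483 m.
Argument (x−vt)/(2√(Dt)) = (21.3 − 14.8365)/4.483 = 1.442; ½·erfc(1.442) = 0.02071.
C = 817 × 0.02071 = 16.9 mg/L.

16.9 mg/L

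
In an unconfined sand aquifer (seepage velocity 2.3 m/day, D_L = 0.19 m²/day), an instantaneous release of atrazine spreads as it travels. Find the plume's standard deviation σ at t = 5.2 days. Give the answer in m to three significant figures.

Dispersive spreading gives a Gaussian with σ² = 2Dt; advection only shifts the center.
σ = √(2 × 0.19 × 5.2) = 1.41 m.

1.41 m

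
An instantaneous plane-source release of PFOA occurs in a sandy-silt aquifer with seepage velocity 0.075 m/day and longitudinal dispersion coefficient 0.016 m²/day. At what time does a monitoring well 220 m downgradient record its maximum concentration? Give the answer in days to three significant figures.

For the 1D instantaneous-source solution, setting ∂C/∂t = 0 at fixed x gives v²t² + 2Dt − x² = 0, so t = (√(D² + v²x²) − D)/v².
√(D² + v²x²) = √(0.016² + 0.075² × 220²) = 16.50; v² = 0.005625.
t = (16.50 − 0.016)/0.005625 = 2930 days (vs. the pure-advection estimate x/v = 2930 d).

2930 days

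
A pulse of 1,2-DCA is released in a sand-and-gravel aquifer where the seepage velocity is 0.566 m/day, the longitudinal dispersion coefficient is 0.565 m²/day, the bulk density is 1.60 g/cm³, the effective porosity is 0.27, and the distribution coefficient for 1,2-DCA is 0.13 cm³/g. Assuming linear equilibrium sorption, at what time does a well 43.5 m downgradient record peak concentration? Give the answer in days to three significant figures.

Retardation factor R = 1 + ρ_b·K_d/n = 1 + 1.60 × 0.13/0.27 = 1.770.
Sorption retards both mechanisms: v_R = v/R = 0.3198 m/day, D_R = D/R = 0.3192 m²/day.
Peak time from v_R²t² + 2D_R t − x² = 0: t = (√(D_R² + v_R²x²) − D_R)/v_R².
√(D_R² + v_R²x²) = √(0.3192² + 0.3198² × 43.5²) = 13.91; v_R² = 0.1023.
t = (13.91 − 0.3192)/0.1023 = 133 days.

133 days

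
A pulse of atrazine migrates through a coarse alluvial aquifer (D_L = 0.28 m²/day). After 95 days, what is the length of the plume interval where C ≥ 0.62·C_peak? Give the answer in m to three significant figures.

The plume is Gaussian with σ = √(2Dt) = √(2 × 0.28 × 95) = 7.294 m.
C/C_peak = exp(−Δx²/(2σ²)) = 0.62 ⇒ Δx = σ·√(−2 ln 0.62) = 7.294 × 0.9778 = 7.132 m.
Width = 2Δx = 14.3 m.

14.3 m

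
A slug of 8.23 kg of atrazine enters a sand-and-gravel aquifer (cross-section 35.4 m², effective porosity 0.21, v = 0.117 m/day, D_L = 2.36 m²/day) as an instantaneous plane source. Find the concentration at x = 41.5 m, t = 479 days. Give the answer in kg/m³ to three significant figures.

0.00886 kg/m³

For an instantaneous plane source, C(x,t) = M/(n_e·A·√(4πDt)) · exp(−(x−vt)²/(4Dt)), with n_e·A the pore (flow) area.
Plume center vt = 0.117 × 479 = 56.043 m, so the well at 41.5 m is 14.543 m upgradient of the peak.
√(4πDt) = 119.2 m, giving peak height M/(n_e·A·√(4πDt)) = 8.23/(0.21 × 35.4 × 119.2) = 0.009288 kg/m³.
(x−vt)²/(4Dt) = (-14.543)²/(4 × 2.36 × 479) = 0.04677; exp(−0.04677) = 0.9543.
C = 0.009288 × 0.9543 = 0.00886 kg/m³.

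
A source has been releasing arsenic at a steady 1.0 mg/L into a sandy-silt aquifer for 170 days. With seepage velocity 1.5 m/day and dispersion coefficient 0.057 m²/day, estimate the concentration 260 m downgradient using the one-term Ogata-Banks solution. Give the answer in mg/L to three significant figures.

0.128 mg/L

For a continuous step input, C/C₀ ≈ ½·erfc((x−vt)/(2√(Dt))).
vt = 1.5 × 170 = 255 m and 2√(Dt) = 2√(0.057 × 170) = 6.226 m.
Argument (x−vt)/(2√(Dt)) = (260 − 255)/6.226 = 0.8031; ½·erfc(0.8031) = 0.1280.
C = 1.0 × 0.1280 = 0.128 mg/L.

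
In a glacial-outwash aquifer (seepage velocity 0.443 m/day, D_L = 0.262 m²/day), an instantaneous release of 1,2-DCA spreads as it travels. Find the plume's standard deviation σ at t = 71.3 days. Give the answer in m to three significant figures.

6.11 m

Dispersive spreading gives a Gaussian with σ² = 2Dt; advection only shifts the center.
σ = √(2 × 0.262 × 71.3) = 6.11 m.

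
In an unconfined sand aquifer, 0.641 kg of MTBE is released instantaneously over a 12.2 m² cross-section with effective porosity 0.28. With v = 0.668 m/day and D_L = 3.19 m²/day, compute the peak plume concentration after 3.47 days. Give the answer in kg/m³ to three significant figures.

The peak of an instantaneous 1D plume sits at x = vt; there the Gaussian factor is 1 and C_max = M/(n_e·A·√(4πDt)), where n_e·A is the pore area the mass is dissolved in.
√(4πDt) = √(4π × 3.19 × 3.47) = 11.79 m, so C_max = 0.641/(0.28 × 12.2 × 11.79) = 0.0159 kg/m³.

0.0159 kg/m³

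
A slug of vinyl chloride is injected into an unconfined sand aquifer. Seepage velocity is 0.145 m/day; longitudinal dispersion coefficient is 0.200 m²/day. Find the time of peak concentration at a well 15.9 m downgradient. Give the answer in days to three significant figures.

101 days

For the 1D instantaneous-source solution, setting ∂C/∂t = 0 at fixed x gives v²t² + 2Dt − x² = 0, so t = (√(D² + v²x²) − D)/v².
√(D² + v²x²) = √(0.200² + 0.145² × 15.9²) = 2.314; v² = 0.021025.
t = (2.314 − 0.200)/0.021025 = 101 days (vs. the pure-advection estimate x/v = 110 d).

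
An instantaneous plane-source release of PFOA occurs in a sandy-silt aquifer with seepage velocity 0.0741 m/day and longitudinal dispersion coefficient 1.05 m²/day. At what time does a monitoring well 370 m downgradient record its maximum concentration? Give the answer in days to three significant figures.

For the 1D instantaneous-source solution, setting ∂C/∂t = 0 at fixed x gives v²t² + 2Dt − x² = 0, so t = (√(D² + v²x²) − D)/v².
√(D² + v²x²) = √(1.05² + 0.0741² × 370²) = 27.44; v² = 0.00549081.
t = (27.44 − 1.05)/0.00549081 = 4810 days (vs. the pure-advection estimate x/v = 4990 d).

4810 days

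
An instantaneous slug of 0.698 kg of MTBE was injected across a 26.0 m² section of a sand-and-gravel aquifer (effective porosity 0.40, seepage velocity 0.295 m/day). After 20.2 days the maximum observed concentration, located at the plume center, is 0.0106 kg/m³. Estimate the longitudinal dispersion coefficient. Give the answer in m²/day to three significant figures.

At the plume center C_max = M/(n_e·A·√(4πDt)), so D = M²/(4πt·(n_e·A·C_max)²).
n_e·A·C_max = 0.40 × 26.0 × 0.0106 = 0.1102 kg/m.
D = 0.698²/(4π × 20.2 × 0.1102²) = 0.158 m²/day.

0.158 m²/day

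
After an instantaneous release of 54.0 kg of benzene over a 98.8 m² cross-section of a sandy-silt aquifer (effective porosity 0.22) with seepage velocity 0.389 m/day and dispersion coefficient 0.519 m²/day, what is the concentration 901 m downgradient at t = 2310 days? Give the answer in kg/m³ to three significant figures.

0.0202 kg/m³

For an instantaneous plane source, C(x,t) = M/(n_e·A·√(4πDt)) · exp(−(x−vt)²/(4Dt)), with n_e·A the pore (flow) area.
Plume center vt = 0.389 × 2310 = 898.59 m, so the well at 901 m is 2.41 m downgradient of the peak.
√(4πDt) = 122.7 m, giving peak height M/(n_e·A·√(4πDt)) = 54.0/(0.22 × 98.8 × 122.7) = 0.02025 kg/m³.
(x−vt)²/(4Dt) = (2.41)²/(4 × 0.519 × 2310) = 0.001211; exp(−0.001211) = 0.9988.
C = 0.02025 × 0.9988 = 0.0202 kg/m³.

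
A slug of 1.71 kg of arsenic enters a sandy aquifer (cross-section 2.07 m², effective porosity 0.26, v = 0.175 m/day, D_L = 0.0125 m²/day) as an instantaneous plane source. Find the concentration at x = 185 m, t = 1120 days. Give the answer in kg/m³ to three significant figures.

0.0276 kg/m³

For an instantaneous plane source, C(x,t) = M/(n_e·A·√(4πDt)) · exp(−(x−vt)²/(4Dt)), with n_e·A the pore (flow) area.
Plume center vt = 0.175 × 1120 = 196 m, so the well at 185 m is 11 m upgradient of the peak.
√(4πDt) = 13.26 m, giving peak height M/(n_e·A·√(4πDt)) = 1.71/(0.26 × 2.07 × 13.26) = 0.2396 kg/m³.
(x−vt)²/(4Dt) = (-11)²/(4 × 0.0125 × 1120) = 2.161; exp(−2.161) = 0.1152.
C = 0.2396 × 0.1152 = 0.0276 kg/m³.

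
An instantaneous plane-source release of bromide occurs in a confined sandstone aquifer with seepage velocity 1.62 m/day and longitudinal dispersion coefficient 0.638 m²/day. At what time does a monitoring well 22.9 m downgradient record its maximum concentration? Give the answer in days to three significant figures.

13.9 days

For the 1D instantaneous-source solution, setting ∂C/∂t = 0 at fixed x gives v²t² + 2Dt − x² = 0, so t = (√(D² + v²x²) − D)/v².
√(D² + v²x²) = √(0.638² + 1.62² × 22.9²) = 37.10; v² = 2.6244.
t = (37.10 − 0.638)/2.6244 = 13.9 days (vs. the pure-advection estimate x/v = 14.1 d).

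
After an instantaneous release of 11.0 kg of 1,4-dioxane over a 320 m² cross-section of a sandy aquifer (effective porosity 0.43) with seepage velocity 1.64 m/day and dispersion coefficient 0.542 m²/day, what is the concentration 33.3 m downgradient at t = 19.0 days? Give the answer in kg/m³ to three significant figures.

For an instantaneous plane source, C(x,t) = M/(n_e·A·√(4πDt)) · exp(−(x−vt)²/(4Dt)), with n_e·A the pore (flow) area.
Plume center vt = 1.64 × 19.0 = 31.16 m, so the well at 33.3 m is 2.14 m downgradient of the peak.
√(4πDt) = 11.38 m, giving peak height M/(n_e·A·√(4πDt)) = 11.0/(0.43 × 320 × 11.38) = 0.007025 kg/m³.
(x−vt)²/(4Dt) = (2.14)²/(4 × 0.542 × 19.0) = 0.1112; exp(−0.1112) = 0.8948.
C = 0.007025 × 0.8948 = 0.00629 kg/m³.

0.00629 kg/m³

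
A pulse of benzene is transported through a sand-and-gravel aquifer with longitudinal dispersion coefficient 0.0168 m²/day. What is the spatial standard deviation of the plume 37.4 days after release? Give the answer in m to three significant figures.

1.12 m

Dispersive spreading gives a Gaussian with σ² = 2Dt; advection only shifts the center.
σ = √(2 × 0.0168 × 37.4) = 1.12 m.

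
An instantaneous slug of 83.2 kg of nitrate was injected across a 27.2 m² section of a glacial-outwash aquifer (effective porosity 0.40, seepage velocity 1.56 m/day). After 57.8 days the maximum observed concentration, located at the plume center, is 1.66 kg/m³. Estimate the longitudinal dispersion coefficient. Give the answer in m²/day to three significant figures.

0.0292 m²/day

At the plume center C_max = M/(n_e·A·√(4πDt)), so D = M²/(4πt·(n_e·A·C_max)²).
n_e·A·C_max = 0.40 × 27.2 × 1.66 = 18.06 kg/m.
D = 83.2²/(4π × 57.8 × 18.06²) = 0.0292 m²/day.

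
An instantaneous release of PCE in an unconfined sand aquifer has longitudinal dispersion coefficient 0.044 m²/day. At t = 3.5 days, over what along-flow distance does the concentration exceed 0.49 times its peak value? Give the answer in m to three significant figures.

1.33 m

The plume is Gaussian with σ = √(2Dt) = √(2 × 0.044 × 3.5) = 0.5550 m.
C/C_peak = exp(−Δx²/(2σ²)) = 0.49 ⇒ Δx = σ·√(−2 ln 0.49) = 0.5550 × 1.194 = 0.6627 m.
Width = 2Δx = 1.33 m.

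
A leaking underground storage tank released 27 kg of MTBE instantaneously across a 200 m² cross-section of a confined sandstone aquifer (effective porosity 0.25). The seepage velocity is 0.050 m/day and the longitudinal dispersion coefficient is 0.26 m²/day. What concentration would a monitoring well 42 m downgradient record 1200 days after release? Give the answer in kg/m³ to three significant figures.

For an instantaneous plane source, C(x,t) = M/(n_e·A·√(4πDt)) · exp(−(x−vt)²/(4Dt)), with n_e·A the pore (flow) area.
Plume center vt = 0.050 × 1200 = 60 m, so the well at 42 m is 18 m upgradient of the peak.
√(4πDt) = 62.62 m, giving peak height M/(n_e·A·√(4πDt)) = 27/(0.25 × 200 × 62.62) = 0.008623 kg/m³.
(x−vt)²/(4Dt) = (-18)²/(4 × 0.26 × 1200) = 0.2596; exp(−0.2596) = 0.7714.
C = 0.008623 × 0.7714 = 0.00665 kg/m³.

0.00665 kg/m³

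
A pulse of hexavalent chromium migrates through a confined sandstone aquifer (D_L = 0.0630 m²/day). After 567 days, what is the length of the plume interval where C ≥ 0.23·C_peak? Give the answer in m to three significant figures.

The plume is Gaussian with σ = √(2Dt) = √(2 × 0.0630 × 567) = 8.452 m.
C/C_peak = exp(−Δx²/(2σ²)) = 0.23 ⇒ Δx = σ·√(−2 ln 0.23) = 8.452 × 1.714 = 14.49 m.
Width = 2Δx = 29.0 m.

29.0 m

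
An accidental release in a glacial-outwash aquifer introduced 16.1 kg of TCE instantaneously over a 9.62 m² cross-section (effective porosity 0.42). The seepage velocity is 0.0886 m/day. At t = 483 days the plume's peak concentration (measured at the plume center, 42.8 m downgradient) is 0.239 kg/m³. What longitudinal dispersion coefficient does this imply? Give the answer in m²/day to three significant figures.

At the plume center C_max = M/(n_e·A·√(4πDt)), so D = M²/(4πt·(n_e·A·C_max)²).
n_e·A·C_max = 0.42 × 9.62 × 0.239 = 0.9657 kg/m.
D = 16.1²/(4π × 483 × 0.9657²) = 0.0458 m²/day.

0.0458 m²/day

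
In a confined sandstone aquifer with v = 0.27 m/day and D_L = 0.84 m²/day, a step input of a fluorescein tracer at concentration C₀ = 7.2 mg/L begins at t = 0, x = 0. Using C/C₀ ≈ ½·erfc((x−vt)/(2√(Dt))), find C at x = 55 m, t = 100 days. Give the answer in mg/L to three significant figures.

0.111 mg/L

For a continuous step input, C/C₀ ≈ ½·erfc((x−vt)/(2√(Dt))).
vt = 0.27 × 100 = 27 m and 2√(Dt) = 2√(0.84 × 100) = 18.33 m.
Argument (x−vt)/(2√(Dt)) = (55 − 27)/18.33 = 1.528; ½·erfc(1.528) = 0.01535.
C = 7.2 × 0.01535 = 0.111 mg/L.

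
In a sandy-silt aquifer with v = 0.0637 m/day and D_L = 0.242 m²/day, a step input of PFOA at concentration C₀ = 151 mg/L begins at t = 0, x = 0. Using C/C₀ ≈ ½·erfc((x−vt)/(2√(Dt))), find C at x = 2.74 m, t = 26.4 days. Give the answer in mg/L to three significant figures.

57.9 mg/L

For a continuous step input, C/C₀ ≈ ½·erfc((x−vt)/(2√(Dt))).
vt = 0.0637 × 26.4 = 1.68168 m and 2√(Dt) = 2√(0.242 × 26.4) = 5.055 m.
Argument (x−vt)/(2√(Dt)) = (2.74 − 1.68168)/5.055 = 0.2094; ½·erfc(0.2094) = 0.3836.
C = 151 × 0.3836 = 57.9 mg/L.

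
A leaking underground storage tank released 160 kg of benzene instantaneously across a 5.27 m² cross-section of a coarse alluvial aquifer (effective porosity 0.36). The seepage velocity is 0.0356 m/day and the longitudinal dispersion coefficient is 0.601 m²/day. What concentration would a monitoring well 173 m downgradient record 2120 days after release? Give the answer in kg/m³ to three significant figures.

0.103 kg/m³

For an instantaneous plane source, C(x,t) = M/(n_e·A·√(4πDt)) · exp(−(x−vt)²/(4Dt)), with n_e·A the pore (flow) area.
Plume center vt = 0.0356 × 2120 = 75.472 m, so the well at 173 m is 97.528 m downgradient of the peak.
√(4πDt) = 126.5 m, giving peak height M/(n_e·A·√(4πDt)) = 160/(0.36 × 5.27 × 126.5) = 0.6667 kg/m³.
(x−vt)²/(4Dt) = (97.528)²/(4 × 0.601 × 2120) = 1.866; exp(−1.866) = 0.1547.
C = 0.6667 × 0.1547 = 0.103 kg/m³.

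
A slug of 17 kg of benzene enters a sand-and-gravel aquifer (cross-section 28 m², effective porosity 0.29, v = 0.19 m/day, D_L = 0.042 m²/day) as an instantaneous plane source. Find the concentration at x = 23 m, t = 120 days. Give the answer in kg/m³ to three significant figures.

0.263 kg/m³

For an instantaneous plane source, C(x,t) = M/(n_e·A·√(4πDt)) · exp(−(x−vt)²/(4Dt)), with n_e·A the pore (flow) area.
Plume center vt = 0.19 × 120 = 22.8 m, so the well at 23 m is 0.2 m downgradient of the peak.
√(4πDt) = 7.958 m, giving peak height M/(n_e·A·√(4πDt)) = 17/(0.29 × 28 × 7.958) = 0.2631 kg/m³.
(x−vt)²/(4Dt) = (0.2)²/(4 × 0.042 × 120) = 0.001984; exp(−0.001984) = 0.9980.
C = 0.2631 × 0.9980 = 0.263 kg/m³.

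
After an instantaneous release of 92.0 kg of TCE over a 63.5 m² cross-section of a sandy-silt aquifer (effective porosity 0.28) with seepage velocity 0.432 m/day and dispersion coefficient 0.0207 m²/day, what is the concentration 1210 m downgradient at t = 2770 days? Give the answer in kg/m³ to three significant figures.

0.0885 kg/m³

For an instantaneous plane source, C(x,t) = M/(n_e·A·√(4πDt)) · exp(−(x−vt)²/(4Dt)), with n_e·A the pore (flow) area.
Plume center vt = 0.432 × 2770 = 1196.64 m, so the well at 1210 m is 13.36 m downgradient of the peak.
√(4πDt) = 26.84 m, giving peak height M/(n_e·A·√(4πDt)) = 92.0/(0.28 × 63.5 × 26.84) = 0.1928 kg/m³.
(x−vt)²/(4Dt) = (13.36)²/(4 × 0.0207 × 2770) = 0.7782; exp(−0.7782) = 0.4592.
C = 0.1928 × 0.4592 = 0.0885 kg/m³.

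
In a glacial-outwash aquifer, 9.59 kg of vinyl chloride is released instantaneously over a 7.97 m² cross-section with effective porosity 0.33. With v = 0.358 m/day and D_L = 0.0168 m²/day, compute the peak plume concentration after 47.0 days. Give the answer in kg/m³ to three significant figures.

1.16 kg/m³

The peak of an instantaneous 1D plume sits at x = vt; there the Gaussian factor is 1 and C_max = M/(n_e·A·√(4πDt)), where n_e·A is the pore area the mass is dissolved in.
√(4πDt) = √(4π × 0.0168 × 47.0) = 3.150 m, so C_max = 9.59/(0.33 × 7.97 × 3.150) = 1.16 kg/m³.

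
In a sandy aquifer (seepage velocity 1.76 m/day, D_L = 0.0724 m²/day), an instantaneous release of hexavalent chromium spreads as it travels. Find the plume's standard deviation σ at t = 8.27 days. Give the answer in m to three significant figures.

1.09 m

Dispersive spreading gives a Gaussian with σ² = 2Dt; advection only shifts the center.
σ = √(2 × 0.0724 × 8.27) = 1.09 m.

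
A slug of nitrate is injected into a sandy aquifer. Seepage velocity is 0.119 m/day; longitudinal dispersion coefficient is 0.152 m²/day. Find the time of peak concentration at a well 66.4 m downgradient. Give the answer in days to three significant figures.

For the 1D instantaneous-source solution, setting ∂C/∂t = 0 at fixed x gives v²t² + 2Dt − x² = 0, so t = (√(D² + v²x²) − D)/v².
√(D² + v²x²) = √(0.152² + 0.119² × 66.4²) = 7.903; v² = 0.014161.
t = (7.903 − 0.152)/0.014161 = 547 days (vs. the pure-advection estimate x/v = 558 d).

547 days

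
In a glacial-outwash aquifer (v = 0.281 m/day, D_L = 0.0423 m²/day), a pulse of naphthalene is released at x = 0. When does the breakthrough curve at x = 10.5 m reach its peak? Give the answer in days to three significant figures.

36.8 days

For the 1D instantaneous-source solution, setting ∂C/∂t = 0 at fixed x gives v²t² + 2Dt − x² = 0, so t = (√(D² + v²x²) − D)/v².
√(D² + v²x²) = √(0.0423² + 0.281² × 10.5²) = 2.951; v² = 0.078961.
t = (2.951 − 0.0423)/0.078961 = 36.8 days (vs. the pure-advection estimate x/v = 37.4 d).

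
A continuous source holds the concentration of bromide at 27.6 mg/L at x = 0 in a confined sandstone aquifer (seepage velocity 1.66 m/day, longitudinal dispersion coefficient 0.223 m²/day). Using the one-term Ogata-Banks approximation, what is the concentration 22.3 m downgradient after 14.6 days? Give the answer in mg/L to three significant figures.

21.4 mg/L

For a continuous step input, C/C₀ ≈ ½·erfc((x−vt)/(2√(Dt))).
vt = 1.66 × 14.6 = 24.236 m and 2√(Dt) = 2√(0.223 × 14.6) = 3.609 m.
Argument (x−vt)/(2√(Dt)) = (22.3 − 24.236)/3.609 = -0.5364; ½·erfc(-0.5364) = 0.7759.
C = 27.6 × 0.7759 = 21.4 mg/L.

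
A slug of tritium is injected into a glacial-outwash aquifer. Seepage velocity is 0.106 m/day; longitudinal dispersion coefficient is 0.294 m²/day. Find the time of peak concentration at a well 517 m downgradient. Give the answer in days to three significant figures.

4850 days

For the 1D instantaneous-source solution, setting ∂C/∂t = 0 at fixed x gives v²t² + 2Dt − x² = 0, so t = (√(D² + v²x²) − D)/v².
√(D² + v²x²) = √(0.294² + 0.106² × 517²) = 54.80; v² = 0.011236.
t = (54.80 − 0.294)/0.011236 = 4850 days (vs. the pure-advection estimate x/v = 4880 d).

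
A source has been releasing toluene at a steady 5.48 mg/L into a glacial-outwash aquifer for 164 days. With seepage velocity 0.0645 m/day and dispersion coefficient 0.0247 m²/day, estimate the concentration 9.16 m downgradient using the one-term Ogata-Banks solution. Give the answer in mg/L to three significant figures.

3.79 mg/L

For a continuous step input, C/C₀ ≈ ½·erfc((x−vt)/(2√(Dt))).
vt = 0.0645 × 164 = 10.578 m and 2√(Dt) = 2√(0.0247 × 164) = 4.025 m.
Argument (x−vt)/(2√(Dt)) = (9.16 − 10.578)/4.025 = -0.3523; ½·erfc(-0.3523) = 0.6908.
C = 5.48 × 0.6908 = 3.79 mg/L.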